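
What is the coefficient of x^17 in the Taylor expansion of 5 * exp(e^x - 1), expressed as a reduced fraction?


exp(e^x - 1) = sum_{k>=0} Bell_k x^k / k!, where Bell_k is the k-th Bell number.
So the coefficient of x^17 is 5 * Bell_17 / 17!.
Computing: Bell_17 = 82864869804 and 17! = 355687428096000, giving
5 * 82864869804/355687428096000 = 255755771/219560140800.

255755771/219560140800


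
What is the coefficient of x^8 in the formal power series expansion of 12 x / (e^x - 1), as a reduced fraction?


The exponential generating function for Bernoulli numbers is
x / (e^x - 1) = sum_{k>=0} B_k x^k / k!.
So the coefficient of x^8 in 12 x / (e^x - 1) is 12 B_8 / 8!.
Computing: B_8 = -1/30, 8! = 40320, giving
12 * -1/30 / 40320 = -1/100800.

-1/100800


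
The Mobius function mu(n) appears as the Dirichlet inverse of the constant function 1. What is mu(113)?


113 = 113 (all distinct primes).
mu(113) = (-1)^1 = -1

-1


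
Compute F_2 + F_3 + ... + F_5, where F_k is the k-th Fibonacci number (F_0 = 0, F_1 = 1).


Use the identity sum_{k=0}^{N} F_k = F_{N+2} - 1 (which follows from F_{k+2} - F_{k+1} = F_k). Then
sum_{k=2}^{5} F_k = (F_{7} - 1) - (F_{3} - 1) = F_{7} - F_{3}.
Computing: F_{7} = 13, F_{3} = 2, so
Sum = 13 - 2 = 11.

11


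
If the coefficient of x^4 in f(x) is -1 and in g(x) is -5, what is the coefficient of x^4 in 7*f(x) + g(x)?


Scalar multiplication scales coefficients: 7 * -1 = -7.
Then add the g coefficient: -7 + -5
= -12

-12


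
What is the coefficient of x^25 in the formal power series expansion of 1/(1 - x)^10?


The negative binomial / multiset identity is
1/(1 - x)^r = sum_{k>=0} C(k + r - 1, r - 1) x^k.
Here r = 10 and k = 25, so the coefficient is
C(25 + 9, 9) = C(34, 9)
= 52451256

52451256


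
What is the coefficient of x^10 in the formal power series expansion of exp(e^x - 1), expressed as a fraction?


exp(e^x - 1) is the exponential generating function for the Bell numbers Bell_k: exp(e^x - 1) = sum_{k>=0} Bell_k x^k / k!.
So the coefficient of x^10 in exp(e^x - 1) is Bell_10 / 10!.
Computing: Bell_10 = 115975 and 10! = 3628800, giving
115975/3628800 = 4639/145152.

4639/145152


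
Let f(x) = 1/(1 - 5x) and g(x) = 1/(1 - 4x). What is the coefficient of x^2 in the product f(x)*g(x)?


The coefficient of x^n in f*g is the Cauchy product: sum_{k=0}^{n} a^k * b^(n-k).
With a=5, b=4, n=2:
sum_{k=0}^{2} 5^k * 4^(2-k)
= 61

61


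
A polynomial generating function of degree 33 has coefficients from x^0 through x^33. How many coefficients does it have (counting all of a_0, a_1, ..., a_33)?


A polynomial of degree 33 takes the form a_0 + a_1 x + ... + a_33 x^33.
The number of coefficients is 33 + 1 = 34.

34


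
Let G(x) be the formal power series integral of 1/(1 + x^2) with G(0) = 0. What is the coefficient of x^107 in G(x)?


1/(1 + x^2) = sum_{j>=0} (-1)^j x^(2j). Integrating termwise with G(0) = 0:
G(x) = sum_{j>=0} (-1)^j x^(2j+1) / (2j+1) = arctan(x).
Only odd powers are nonzero. For x^107 write 107 = 2*53 + 1, giving
(-1)^53 / 107 = -1/107 = -1/107.

-1/107


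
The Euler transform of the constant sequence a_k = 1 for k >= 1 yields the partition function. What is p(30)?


The Euler transform converts the sequence a_k = 1 into the number of integer partitions.
Using the recurrence or dynamic programming:
p(30) = 5604

5604


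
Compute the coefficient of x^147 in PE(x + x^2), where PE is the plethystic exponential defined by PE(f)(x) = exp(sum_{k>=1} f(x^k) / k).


With f(x) = x + x^2, the exponent is sum_{k>=1} (x^k + x^(2k)) / k = -ln(1 - x) - ln(1 - x^2). Exponentiating:
PE(x + x^2) = 1 / ((1 - x)(1 - x^2)).
This is the generating function for partitions of n into parts of size 1 or 2. The number of 2's can be any j in 0..73, and the rest are 1's, so
[x^147] = floor(147/2) + 1 = 74.

74


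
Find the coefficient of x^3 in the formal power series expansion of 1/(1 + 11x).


Write 1/(1 + c x) = 1/(1 - (-c) x) and apply the geometric-series identity
1/(1 - y) = sum_{k>=0} y^k to get 1/(1 + c x) = sum_{k>=0} (-c)^k x^k.
So the coefficient of x^k is (-c)^k = (-1)^k * c^k.
Here c = 11 and k = 3:
(-11)^3 = -1 * 1331 = -1331

-1331


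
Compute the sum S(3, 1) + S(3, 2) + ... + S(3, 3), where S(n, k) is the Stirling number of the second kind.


By definition, S(n, k) counts partitions of an n-set into exactly k nonempty blocks.
Computing row n = 3 for k = 1..3:
S(3, k): 1, 3, 1
Sum = 5. (This equals Bell_3 since the sum runs over all k.)

5


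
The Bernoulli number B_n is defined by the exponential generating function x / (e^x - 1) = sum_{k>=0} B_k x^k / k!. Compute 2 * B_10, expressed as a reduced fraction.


Bernoulli numbers can also be computed recursively via B_0 = 1 and sum_{j=0}^{m} C(m+1, j) B_j = 0 for m >= 1. Odd-index Bernoulli numbers vanish for k >= 3.
Computing B_10 = 5/66, so 2 * B_10 = 2 * 5/66 = 5/33.

5/33


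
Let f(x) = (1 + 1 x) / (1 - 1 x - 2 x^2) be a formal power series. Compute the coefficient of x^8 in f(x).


Write f(x) = sum_{k>=0} a_k x^k. Multiplying both sides by 1 - 1 x - 2 x^2 gives
(1 - 1 x - 2 x^2) sum_{k>=0} a_k x^k = 1 + 1 x.
Matching coefficients:
 x^0: a_0 = 1
 x^1: a_1 - 1 a_0 = 1  =>  a_1 = 1*1 + 1 = 2
 x^k (k >= 2): a_k = 1 a_{k-1} + 2 a_{k-2}.
Iterating: a_2 = 4, a_3 = 8, a_4 = 16, a_5 = 32, a_6 = 64, a_7 = 128, a_8 = 256.
So the coefficient of x^8 is 256.

256


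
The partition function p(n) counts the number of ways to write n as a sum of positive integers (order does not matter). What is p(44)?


Using the generating function prod_{k>=1} 1/(1-x^k), we compute p(44).
By dynamic programming over parts 1 through 44:
p(44) = 75175

75175


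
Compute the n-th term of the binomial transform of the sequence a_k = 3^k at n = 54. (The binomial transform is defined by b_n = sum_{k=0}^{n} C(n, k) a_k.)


With a_k = 3^k, b_n = sum_{k=0}^{n} C(n, k) 3^k = (1 + 3)^n by the binomial theorem.
For n = 54: (1 + 3)^54 = 4^54 = 324518553658426726783156020576256.

324518553658426726783156020576256


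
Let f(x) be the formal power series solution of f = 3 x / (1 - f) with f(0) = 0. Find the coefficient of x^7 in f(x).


Apply Lagrange inversion: f = 3 x * phi(f) with phi(t) = 1/(1 - t), so
[x^n] f = 3^n * (1/n) [t^(n-1)] phi(t)^n = 3^n * (1/n) [t^(n-1)] (1 - t)^(-n) = 3^n * (1/n) C(2n - 2, n - 1) = 3^n * C_{n-1}.
For n = 7: C_6 = C(12, 6) / 7 = 924/7 = 132.
With the 3^7 = 2187 factor, the coefficient is 2187 * 132 = 288684.

288684


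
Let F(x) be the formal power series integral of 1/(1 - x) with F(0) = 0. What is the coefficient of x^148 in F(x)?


1/(1 - x) = sum_{k>=0} x^k. Integrating termwise and using F(0) = 0 gives
F(x) = sum_{k>=0} x^(k+1) / (k+1) = sum_{m>=1} x^m / m = -ln(1 - x).
So the coefficient of x^148 is 1/148 = 1/148.

1/148


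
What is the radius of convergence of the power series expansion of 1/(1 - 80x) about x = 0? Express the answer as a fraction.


Expanding 1/(1 - 80x) = sum_{k>=0} 80^k x^k, the series converges when |80x| < 1, i.e., |x| < 1/80.
So the radius of convergence is 1/80 = 1/80.

1/80


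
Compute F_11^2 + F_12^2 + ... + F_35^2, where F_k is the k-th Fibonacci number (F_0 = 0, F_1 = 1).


There is a standard identity sum_{k=0}^{N} F_k^2 = F_N * F_{N+1} (proved inductively from the telescoping relation F_k^2 = F_k F_{k+1} - F_{k-1} F_k). Then
sum_{k=11}^{35} F_k^2 = F_35 F_36 - F_10 F_11.
Computing: F_35 = 9227465, F_36 = 14930352, F_10 = 55, F_11 = 89.
Sum = 9227465 * 14930352 - 55 * 89 = 137769300512785.

137769300512785


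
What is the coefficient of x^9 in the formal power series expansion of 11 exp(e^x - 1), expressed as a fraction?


exp(e^x - 1) is the exponential generating function for the Bell numbers Bell_k: exp(e^x - 1) = sum_{k>=0} Bell_k x^k / k!.
So the coefficient of x^9 in 11 exp(e^x - 1) is 11 Bell_9 / 9!.
Computing: Bell_9 = 21147 and 9! = 362880, giving
11 * 21147/362880 = 11077/17280.

11077/17280


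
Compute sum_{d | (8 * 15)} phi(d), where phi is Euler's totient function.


First, 8 * 15 = 120. One classical identity is sum_{d | n} phi(d) = n (each k in [1, n] has a unique gcd with n, and among the k's with gcd(k, n) = n/d there are phi(d) of them). So the sum equals 120. We also verify directly:
Divisors of 120: 1, 2, 3, 4, 5, 6, 8, 10, 12, 15, 20, 24, 30, 40, 60, 120.
phi values: 1, 1, 2, 2, 4, 2, 4, 4, 4, 8, 8, 8, 8, 16, 16, 32.
Sum = 120.

120


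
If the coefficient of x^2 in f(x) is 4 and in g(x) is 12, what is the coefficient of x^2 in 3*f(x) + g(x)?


Scalar multiplication scales coefficients: 3 * 4 = 12.
Then add the g coefficient: 12 + 12
= 24

24


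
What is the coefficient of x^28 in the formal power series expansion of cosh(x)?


The Maclaurin series is cosh(t) = sum_{m>=0} t^(2m) / (2m)!, so substituting t = x, only even powers of x are nonzero, with coefficient of x^(2m) equal to 1 / (2m)!.
For x^28 the coefficient is 1/28! = 1/304888344611713860501504000000 = 1/304888344611713860501504000000.

1/304888344611713860501504000000


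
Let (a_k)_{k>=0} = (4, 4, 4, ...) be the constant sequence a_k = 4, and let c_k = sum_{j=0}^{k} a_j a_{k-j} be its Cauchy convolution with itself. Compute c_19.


Since a_j = 4 for all j >= 0, the convolution sum becomes
c_k = sum_{j=0}^{k} 4 * 4 = 16 * (k + 1).
Equivalently, the generating function of (a_k) is 4/(1 - x) and its square is 16/(1 - x)^2 = sum_{k>=0} 16(k + 1) x^k.
For k = 19: 16 * 20 = 320.

320


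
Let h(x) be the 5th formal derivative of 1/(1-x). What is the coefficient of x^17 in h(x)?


Differentiating 5 times: d^5/dx^5 [1/(1-x)] = 5!/(1-x)^6.
The expansion 1/(1-x)^6 = sum_{k>=0} C(k+5, 5) x^k, so the coefficient of x^n in 5!/(1-x)^6 is 5! * C(n+5, 5).
For n = 17: 120 * C(22, 5) = 120 * 26334 = 3160080

3160080


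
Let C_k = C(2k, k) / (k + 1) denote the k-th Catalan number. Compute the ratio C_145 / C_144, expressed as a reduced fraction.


Using C_k = (2k)! / (k! (k+1)!), the ratio C_{k+1}/C_k simplifies to
C_{k+1}/C_k = [(2k+2)! / ((k+1)! (k+2)!)] * [k! (k+1)! / (2k)!]
 = (2k+2)(2k+1) / ((k+1)(k+2)) = 2(2k+1) / (k+2).
For k = 144: 2(2*144 + 1) / (144 + 2) = 578/146 = 289/73.

289/73


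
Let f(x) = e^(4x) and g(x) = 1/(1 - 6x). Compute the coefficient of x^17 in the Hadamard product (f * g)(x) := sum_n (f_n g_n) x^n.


Expanding: f_k = 4^k/k! (from e^(4x)) and g_k = 6^k (from 1/(1 - 6x)). So the Hadamard coefficient (f * g)_k = 4^k 6^k / k! = (24)^k / k!.
For k = 17: 24^17/17! = 290797794982682557415424/355687428096000 = 12173449145352192/14889875.

12173449145352192/14889875


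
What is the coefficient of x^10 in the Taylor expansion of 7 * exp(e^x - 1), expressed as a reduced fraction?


exp(e^x - 1) = sum_{k>=0} Bell_k x^k / k!, where Bell_k is the k-th Bell number.
So the coefficient of x^10 is 7 * Bell_10 / 10!.
Computing: Bell_10 = 115975 and 10! = 3628800, giving
7 * 115975/3628800 = 4639/20736.

4639/20736


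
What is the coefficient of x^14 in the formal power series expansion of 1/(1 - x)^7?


The expansion 1/(1 - x)^r = sum_{k>=0} C(k + r - 1, r - 1) x^k follows from the multiset / negative-binomial theorem (or from repeated differentiation of the geometric series).
For r = 7 and k = 14:
C(20, 6) = 2432902008176640000 / (720 * 87178291200) = 38760.

38760


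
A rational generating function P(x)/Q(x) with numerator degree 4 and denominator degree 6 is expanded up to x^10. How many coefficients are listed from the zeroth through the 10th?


Expanding up to x^10 gives the coefficients for x^0, x^1, ..., x^10.
That is 10 + 1 = 11 coefficients in total.

11


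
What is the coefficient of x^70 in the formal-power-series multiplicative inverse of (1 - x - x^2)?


Let the inverse be f(x) = sum_{k>=0} a_k x^k. From f(x) * (1 - x - x^2) = 1 and matching coefficients:
 x^0: a_0 = 1.
 x^1: a_1 - a_0 = 0, so a_1 = 1.
 x^k (k >= 2): a_k - a_{k-1} - a_{k-2} = 0, i.e. a_k = a_{k-1} + a_{k-2}.
This is the Fibonacci-type recurrence shifted so that a_0 = a_1 = 1.
Iterating: a_0=1, a_1=1, a_2=2, a_3=3, a_4=5, a_5=8, a_6=13, a_7=21, a_8=34, a_9=55, ...
a_70 = 308061521170129.

308061521170129


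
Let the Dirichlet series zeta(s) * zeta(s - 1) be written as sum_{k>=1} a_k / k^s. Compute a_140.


Convolution gives a_k = sum_{d | k} d * 1 = sum_{d | k} d = sigma(k), the sum of positive divisors of k.
For k = 140, the divisors are 1, 2, 4, 5, 7, 10, 14, 20, 28, 35, 70, 140, so
sigma(140) = 1 + 2 + 4 + 5 + 7 + 10 + 14 + 20 + 28 + 35 + 70 + 140 = 336.

336


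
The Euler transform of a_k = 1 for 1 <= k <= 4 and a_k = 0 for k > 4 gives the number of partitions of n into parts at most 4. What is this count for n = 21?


Partitions of 21 into parts at most 4:
Using generating function (1-x)^(-1)(1-x^2)^(-1)...(1-x^4)^(-1),
the coefficient of x^21 = 120

120


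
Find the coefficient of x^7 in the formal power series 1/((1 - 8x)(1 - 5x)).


By partial fractions or Cauchy convolution:
The coefficient equals sum_{k=0}^{7} 8^k * 5^(7-k).
= 5462197

5462197


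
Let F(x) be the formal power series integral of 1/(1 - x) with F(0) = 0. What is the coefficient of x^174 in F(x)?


1/(1 - x) = sum_{k>=0} x^k. Integrating termwise and using F(0) = 0 gives
F(x) = sum_{k>=0} x^(k+1) / (k+1) = sum_{m>=1} x^m / m = -ln(1 - x).
So the coefficient of x^174 is 1/174 = 1/174.

1/174


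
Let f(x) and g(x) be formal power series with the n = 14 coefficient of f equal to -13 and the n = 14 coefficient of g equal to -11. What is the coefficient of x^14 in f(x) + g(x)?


Addition of formal power series is termwise.
The coefficient of x^14 in f + g = -13 + -11
= -24

-24


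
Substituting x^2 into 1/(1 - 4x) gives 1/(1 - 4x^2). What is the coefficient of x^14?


The coefficient of x^(2m) in 1/(1 - 4x^2) is 4^m.
With n = 14 = 2*7, the coefficient is 4^7 = 16384.

16384


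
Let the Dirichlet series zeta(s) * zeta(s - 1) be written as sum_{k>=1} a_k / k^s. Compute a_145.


Convolution gives a_k = sum_{d | k} d * 1 = sum_{d | k} d = sigma(k), the sum of positive divisors of k.
For k = 145, the divisors are 1, 5, 29, 145, so
sigma(145) = 1 + 5 + 29 + 145 = 180.

180


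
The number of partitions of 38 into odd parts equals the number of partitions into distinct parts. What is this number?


Computing partitions of 38 into odd parts (1, 3, 5, ...):
Using the generating function prod_{k>=0} 1/(1-x^(2k+1)),
the count is 864

864


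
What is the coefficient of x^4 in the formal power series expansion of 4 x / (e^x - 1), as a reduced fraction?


The exponential generating function for Bernoulli numbers is
x / (e^x - 1) = sum_{k>=0} B_k x^k / k!.
So the coefficient of x^4 in 4 x / (e^x - 1) is 4 B_4 / 4!.
Computing: B_4 = -1/30, 4! = 24, giving
4 * -1/30 / 24 = -1/180.

-1/180


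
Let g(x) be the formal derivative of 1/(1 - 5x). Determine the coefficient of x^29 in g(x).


Differentiate termwise: d/dx sum_{k>=0} 5^k x^k = sum_{k>=1} k 5^k x^(k-1) = sum_{j>=0} (j+1) 5^(j+1) x^j.
Equivalently, d/dx [1/(1 - 5x)] = 5/(1 - 5x)^2.
For j = 29: 30 * 5^30 = 30 * 931322574615478515625 = 27939677238464355468750.

27939677238464355468750


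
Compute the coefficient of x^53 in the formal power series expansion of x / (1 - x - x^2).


Let f(x) = sum_{k>=0} a_k x^k. Multiplying f(x) * (1 - x - x^2) = x and matching coefficients gives a_0 = 0, a_1 = 1, and a_k = a_{k-1} + a_{k-2} for k >= 2. These are the Fibonacci numbers F_k.
Iterating from F_0 = 0, F_1 = 1:
F_0=0, F_1=1, F_2=1, F_3=2, F_4=3, F_5=5, F_6=8, F_7=13, F_8=21, F_9=34, ...
F_53 = 53316291173.

53316291173


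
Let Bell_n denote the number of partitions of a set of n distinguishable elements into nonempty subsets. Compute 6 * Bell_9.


Bell_9 can be computed from the Bell triangle or from Dobinski's identity Bell_n = (1/e) * sum_{k>=0} k^n / k!.
Computing Bell_9 = 21147.
Then 6 * 21147 = 126882.

126882


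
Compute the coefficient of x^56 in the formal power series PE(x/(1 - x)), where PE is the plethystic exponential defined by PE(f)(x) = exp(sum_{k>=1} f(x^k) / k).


For f(x) = x/(1 - x) we have
sum_{k>=1} f(x^k) / k = sum_{k>=1} (1/k) * x^k / (1 - x^k) = sum_{k, m >= 1} x^(k m) / k,
which after exponentiating simplifies to
PE(x/(1 - x)) = prod_{k>=1} 1 / (1 - x^k).
This is the generating function for the partition function p(n), so the coefficient of x^56 is p(56).
Computing p(56) by dynamic programming over parts 1, 2, ..., 56: p(56) = 526823.

526823


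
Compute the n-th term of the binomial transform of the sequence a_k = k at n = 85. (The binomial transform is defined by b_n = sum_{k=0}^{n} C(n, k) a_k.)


With a_k = k, b_n = sum_{k=0}^{n} C(n, k) k. Using k * C(n, k) = n * C(n-1, k-1) gives b_n = n * sum_{k>=1} C(n-1, k-1) = n * 2^(n-1).
For n = 85: 85 * 2^84 = 85 * 19342813113834066795298816 = 1644139114675895677600399360.

1644139114675895677600399360


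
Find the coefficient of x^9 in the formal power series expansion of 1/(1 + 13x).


Write 1/(1 + c x) = 1/(1 - (-c) x) and apply the geometric-series identity
1/(1 - y) = sum_{k>=0} y^k to get 1/(1 + c x) = sum_{k>=0} (-c)^k x^k.
So the coefficient of x^k is (-c)^k = (-1)^k * c^k.
Here c = 13 and k = 9:
(-13)^9 = -1 * 10604499373 = -10604499373

-10604499373


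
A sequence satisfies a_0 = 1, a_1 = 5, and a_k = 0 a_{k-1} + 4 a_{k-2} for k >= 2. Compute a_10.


The characteristic equation is t^2 - 0 t - 4 = 0, with roots r_1 = 2 and r_2 = -2 (so c_1 = r_1 + r_2, c_2 = -r_1 r_2 as required).
One can use the closed form a_n = A r_1^n + B r_2^n, but direct iteration is more reliable:
a_0 = 1, a_1 = 5, a_2 = 4, a_3 = 20, a_4 = 16, a_5 = 80, a_6 = 64, a_7 = 320, a_8 = 256, a_9 = 1280, a_10 = 1024.
So a_10 = 1024.

1024


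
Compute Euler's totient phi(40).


phi(n) counts integers in [1, n] coprime to n. Using the multiplicative formula phi(n) = n * prod_{p | n} (1 - 1/p):
40 = 2^3 * 5, so
phi(40) = 40 * (1 - 1/2) * (1 - 1/5) = 16.

16


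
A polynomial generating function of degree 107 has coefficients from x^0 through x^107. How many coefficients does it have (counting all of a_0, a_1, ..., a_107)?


A polynomial of degree 107 takes the form a_0 + a_1 x + ... + a_107 x^107.
The number of coefficients is 107 + 1 = 108.

108


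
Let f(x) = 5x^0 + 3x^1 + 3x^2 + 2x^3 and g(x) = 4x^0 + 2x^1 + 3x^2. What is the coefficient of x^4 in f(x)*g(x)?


Cauchy product at x^4:
3*3 + 2*2
= 13

13


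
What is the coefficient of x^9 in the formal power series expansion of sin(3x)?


The Maclaurin series is sin(t) = sum_{k>=0} (-1)^k t^(2k+1) / (2k+1)!, so substituting t = 3x, only odd powers of x are nonzero, with coefficient of x^(2k+1) equal to (-1)^k 3^(2k+1) / (2k+1)!.
Write 9 = 2*4 + 1, giving the coefficient (-1)^4 * 3^9 / 9! = 19683/362880 = 243/4480.

243/4480


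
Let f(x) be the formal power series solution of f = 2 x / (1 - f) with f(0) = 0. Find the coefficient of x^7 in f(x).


Apply Lagrange inversion: f = 2 x * phi(f) with phi(t) = 1/(1 - t), so
[x^n] f = 2^n * (1/n) [t^(n-1)] phi(t)^n = 2^n * (1/n) [t^(n-1)] (1 - t)^(-n) = 2^n * (1/n) C(2n - 2, n - 1) = 2^n * C_{n-1}.
For n = 7: C_6 = C(12, 6) / 7 = 924/7 = 132.
With the 2^7 = 128 factor, the coefficient is 128 * 132 = 16896.

16896


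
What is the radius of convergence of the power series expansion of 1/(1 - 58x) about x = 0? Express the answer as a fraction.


Expanding 1/(1 - 58x) = sum_{k>=0} 58^k x^k, the series converges when |58x| < 1, i.e., |x| < 1/58.
So the radius of convergence is 1/58 = 1/58.

1/58


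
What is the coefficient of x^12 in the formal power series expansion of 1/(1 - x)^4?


The expansion 1/(1 - x)^r = sum_{k>=0} C(k + r - 1, r - 1) x^k follows from the multiset / negative-binomial theorem (or from repeated differentiation of the geometric series).
For r = 4 and k = 12:
C(15, 3) = 1307674368000 / (6 * 479001600) = 455.

455


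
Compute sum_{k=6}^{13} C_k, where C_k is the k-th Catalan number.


C_6 through C_13: 132, 429, 1430, 4862, 16796, 58786, 208012, 742900
Sum = 132 + 429 + 1430 + 4862 + 16796 + 58786 + 208012 + 742900
= 1033347

1033347


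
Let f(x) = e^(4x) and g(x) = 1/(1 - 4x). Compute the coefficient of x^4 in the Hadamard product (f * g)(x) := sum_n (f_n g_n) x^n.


Expanding: f_k = 4^k/k! (from e^(4x)) and g_k = 4^k (from 1/(1 - 4x)). So the Hadamard coefficient (f * g)_k = 4^k 4^k / k! = (16)^k / k!.
For k = 4: 16^4/4! = 65536/24 = 8192/3.

8192/3


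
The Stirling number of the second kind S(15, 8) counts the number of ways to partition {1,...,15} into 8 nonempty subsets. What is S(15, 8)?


Using the explicit formula S(n,k) = (1/k!) sum_{j=0}^{k} (-1)^(k-j) C(k,j) j^n:
S(15, 8) = 216627840
Equivalently, S(n,k) is n! times the coefficient of x^n in the EGF (e^x - 1)^k / k!.

216627840


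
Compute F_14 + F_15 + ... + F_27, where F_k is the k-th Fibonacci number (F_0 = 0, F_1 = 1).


Use the identity sum_{k=0}^{N} F_k = F_{N+2} - 1 (which follows from F_{k+2} - F_{k+1} = F_k). Then
sum_{k=14}^{27} F_k = (F_{29} - 1) - (F_{15} - 1) = F_{29} - F_{15}.
Computing: F_{29} = 514229, F_{15} = 610, so
Sum = 514229 - 610 = 513619.

513619


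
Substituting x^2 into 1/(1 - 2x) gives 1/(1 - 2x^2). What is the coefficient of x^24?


The coefficient of x^(2m) in 1/(1 - 2x^2) is 2^m.
With n = 24 = 2*12, the coefficient is 2^12 = 4096.

4096


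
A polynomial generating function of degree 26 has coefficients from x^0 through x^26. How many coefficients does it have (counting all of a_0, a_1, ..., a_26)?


A polynomial of degree 26 takes the form a_0 + a_1 x + ... + a_26 x^26.
The number of coefficients is 26 + 1 = 27.

27


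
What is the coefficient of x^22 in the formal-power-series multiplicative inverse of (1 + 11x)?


The inverse is 1/(1 + 11x). Apply the geometric identity 1/(1 - y) = sum_{k>=0} y^k with y = -11x:
1/(1 + 11x) = sum_{k>=0} (-11)^k x^k.
So the coefficient of x^22 is (-11)^22 = 81402749386839761113321.

81402749386839761113321


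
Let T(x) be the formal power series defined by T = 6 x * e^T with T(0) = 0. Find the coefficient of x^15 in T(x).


Apply the Lagrange inversion formula: if T = 6 x * phi(T) with phi(t) = e^t, then
[x^n] T = 6^n * (1/n) [t^(n-1)] phi(t)^n = 6^n * (1/n) [t^(n-1)] e^(n t) = 6^n * (1/n) * n^(n-1) / (n-1)! = 6^n * n^(n-1) / n!.
When c = 1 this is the Cayley count of rooted labeled trees on n vertices, divided by n!.
For n = 15: 6^15 * 15^14 / 15! = 470184984576 * 29192926025390625/1307674368000 = 73549358458593750000/7007.

73549358458593750000/7007


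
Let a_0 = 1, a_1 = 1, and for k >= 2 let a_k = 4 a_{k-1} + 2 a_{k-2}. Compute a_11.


Iterating the recurrence forward:
a_0 = 1
a_1 = 1
a_2 = 4*1 + 2*1 = 6
a_3 = 4*6 + 2*1 = 26
a_4 = 4*26 + 2*6 = 116
a_5 = 4*116 + 2*26 = 516
a_6 = 4*516 + 2*116 = 2296
a_7 = 4*2296 + 2*516 = 10216
a_8 = 4*10216 + 2*2296 = 45456
a_9 = 4*45456 + 2*10216 = 202256
a_10 = 4*202256 + 2*45456 = 899936
a_11 = 4*899936 + 2*202256 = 4004256
So a_11 = 4004256.

4004256


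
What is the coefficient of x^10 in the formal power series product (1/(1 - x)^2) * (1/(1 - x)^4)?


Combine the factors: (1/(1 - x)^2) * (1/(1 - x)^4) = 1/(1 - x)^6.
Then use 1/(1 - x)^r = sum_{k>=0} C(k + r - 1, r - 1) x^k with r = 6 and k = 10:
C(15, 5) = 3003.

3003


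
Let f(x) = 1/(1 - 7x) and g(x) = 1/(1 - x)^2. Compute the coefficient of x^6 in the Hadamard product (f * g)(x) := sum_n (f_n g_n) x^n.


f has coefficients f_k = 7^k. For g = 1/(1 - x)^2 the coefficient is g_k = C(k + 1, 1) = k + 1. The Hadamard coefficient is (f * g)_k = 7^k * (k + 1).
For k = 6: 7^6 * 7 = 117649 * 7 = 823543.

823543


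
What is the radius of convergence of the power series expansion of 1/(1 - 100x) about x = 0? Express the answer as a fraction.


Expanding 1/(1 - 100x) = sum_{k>=0} 100^k x^k, the series converges when |100x| < 1, i.e., |x| < 1/100.
So the radius of convergence is 1/100 = 1/100.

1/100


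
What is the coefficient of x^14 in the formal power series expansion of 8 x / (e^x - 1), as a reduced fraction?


The exponential generating function for Bernoulli numbers is
x / (e^x - 1) = sum_{k>=0} B_k x^k / k!.
So the coefficient of x^14 in 8 x / (e^x - 1) is 8 B_14 / 14!.
Computing: B_14 = 7/6, 14! = 87178291200, giving
8 * 7/6 / 87178291200 = 1/9340531200.

1/9340531200


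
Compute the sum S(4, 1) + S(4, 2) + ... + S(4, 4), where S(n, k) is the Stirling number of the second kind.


By definition, S(n, k) counts partitions of an n-set into exactly k nonempty blocks.
Computing row n = 4 for k = 1..4:
S(4, k): 1, 7, 6, 1
Sum = 15. (This equals Bell_4 since the sum runs over all k.)

15


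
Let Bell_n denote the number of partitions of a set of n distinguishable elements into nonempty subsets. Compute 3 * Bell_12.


Bell_12 can be computed from the Bell triangle or from Dobinski's identity Bell_n = (1/e) * sum_{k>=0} k^n / k!.
Computing Bell_12 = 4213597.
Then 3 * 4213597 = 12640791.

12640791


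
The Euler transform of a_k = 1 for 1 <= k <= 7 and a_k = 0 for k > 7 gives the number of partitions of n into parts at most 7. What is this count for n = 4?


Partitions of 4 into parts at most 7:
Using generating function (1-x)^(-1)(1-x^2)^(-1)...(1-x^7)^(-1),
the coefficient of x^4 = 5

5


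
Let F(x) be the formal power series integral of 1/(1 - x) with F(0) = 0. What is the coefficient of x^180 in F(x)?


1/(1 - x) = sum_{k>=0} x^k. Integrating termwise and using F(0) = 0 gives
F(x) = sum_{k>=0} x^(k+1) / (k+1) = sum_{m>=1} x^m / m = -ln(1 - x).
So the coefficient of x^180 is 1/180 = 1/180.

1/180


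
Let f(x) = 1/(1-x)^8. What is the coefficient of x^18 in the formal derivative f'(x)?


Differentiate: d/dx [ 1/(1-x)^r ] = r / (1-x)^(r+1).
Here r = 8, so f'(x) = 8 / (1-x)^9.
The expansion of 1/(1-x)^(r+1) has coefficient of x^n equal to C(n+r, r).
So the coefficient of x^18 in f'(x) is
8 * C(26, 8) = 8 * 1562275 = 12498200

12498200


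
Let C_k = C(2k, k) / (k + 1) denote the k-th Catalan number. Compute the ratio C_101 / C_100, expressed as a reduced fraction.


Using C_k = (2k)! / (k! (k+1)!), the ratio C_{k+1}/C_k simplifies to
C_{k+1}/C_k = [(2k+2)! / ((k+1)! (k+2)!)] * [k! (k+1)! / (2k)!]
 = (2k+2)(2k+1) / ((k+1)(k+2)) = 2(2k+1) / (k+2).
For k = 100: 2(2*100 + 1) / (100 + 2) = 402/102 = 67/17.

67/17


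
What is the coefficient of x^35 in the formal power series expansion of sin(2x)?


The Maclaurin series is sin(t) = sum_{k>=0} (-1)^k t^(2k+1) / (2k+1)!, so substituting t = 2x, only odd powers of x are nonzero, with coefficient of x^(2k+1) equal to (-1)^k 2^(2k+1) / (2k+1)!.
Write 35 = 2*17 + 1, giving the coefficient (-1)^17 * 2^35 / 35! = -34359738368/10333147966386144929666651337523200000000 = -8/2405873491984360136479756640625.

-8/2405873491984360136479756640625


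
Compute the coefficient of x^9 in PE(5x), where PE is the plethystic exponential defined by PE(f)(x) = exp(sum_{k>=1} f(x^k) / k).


With f(x) = 5x, the exponent is sum_{k>=1} 5 x^k / k = 5 * (-ln(1 - x)). Exponentiating:
PE(5x) = exp(-5 ln(1 - x)) = 1/(1 - x)^5.
By the negative binomial expansion, [x^n] 1/(1 - x)^5 = C(n + 4, 4).
For n = 9: C(13, 4) = 715.

715


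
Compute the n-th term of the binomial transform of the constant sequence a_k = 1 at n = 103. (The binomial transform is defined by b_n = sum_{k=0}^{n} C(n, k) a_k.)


With a_k = 1 for all k, b_n = sum_{k=0}^{n} C(n, k) = 2^n by the binomial theorem.
For n = 103: 2^103 = 10141204801825835211973625643008.

10141204801825835211973625643008


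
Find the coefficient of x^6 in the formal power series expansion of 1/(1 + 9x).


Write 1/(1 + c x) = 1/(1 - (-c) x) and apply the geometric-series identity
1/(1 - y) = sum_{k>=0} y^k to get 1/(1 + c x) = sum_{k>=0} (-c)^k x^k.
So the coefficient of x^k is (-c)^k = (-1)^k * c^k.
Here c = 9 and k = 6:
(-9)^6 = 1 * 531441 = 531441

531441


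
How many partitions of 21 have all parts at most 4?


Using the generating function (1-x)^(-1)(1-x^2)^(-1)...(1-x^4)^(-1),
the coefficient of x^21 counts these restricted partitions.
Result = 120

120


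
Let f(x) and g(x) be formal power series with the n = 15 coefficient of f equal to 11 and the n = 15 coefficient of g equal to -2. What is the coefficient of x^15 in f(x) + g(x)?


Addition of formal power series is termwise.
The coefficient of x^15 in f + g = 11 + -2
= 9

9


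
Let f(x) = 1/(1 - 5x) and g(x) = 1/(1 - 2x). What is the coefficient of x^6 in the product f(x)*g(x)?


The coefficient of x^n in f*g is the Cauchy product: sum_{k=0}^{n} a^k * b^(n-k).
With a=5, b=2, n=6:
sum_{k=0}^{6} 5^k * 2^(6-k)
= 25999

25999


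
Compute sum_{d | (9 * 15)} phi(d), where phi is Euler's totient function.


First, 9 * 15 = 135. One classical identity is sum_{d | n} phi(d) = n (each k in [1, n] has a unique gcd with n, and among the k's with gcd(k, n) = n/d there are phi(d) of them). So the sum equals 135. We also verify directly:
Divisors of 135: 1, 3, 5, 9, 15, 27, 45, 135.
phi values: 1, 2, 4, 6, 8, 18, 24, 72.
Sum = 135.

135


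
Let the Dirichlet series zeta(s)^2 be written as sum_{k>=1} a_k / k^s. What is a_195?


The Dirichlet convolution of the constant function 1 with itself gives (1 * 1)(k) = sum_{d | k} 1 = d(k), the number of positive divisors of k.
Since zeta(s) = sum_{k>=1} 1/k^s, we have zeta(s)^2 = sum_{k>=1} d(k)/k^s, so a_k = d(k).
For k = 195: the divisors are 1, 3, 5, 13, 15, 39, 65, 195.
Count = 8.

8


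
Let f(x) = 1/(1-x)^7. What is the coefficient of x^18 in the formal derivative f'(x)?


Differentiate: d/dx [ 1/(1-x)^r ] = r / (1-x)^(r+1).
Here r = 7, so f'(x) = 7 / (1-x)^8.
The expansion of 1/(1-x)^(r+1) has coefficient of x^n equal to C(n+r, r).
So the coefficient of x^18 in f'(x) is
7 * C(25, 7) = 7 * 480700 = 3364900

3364900


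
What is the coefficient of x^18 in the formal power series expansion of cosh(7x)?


The Maclaurin series is cosh(t) = sum_{m>=0} t^(2m) / (2m)!, so substituting t = 7x, only even powers of x are nonzero, with coefficient of x^(2m) equal to 7^(2m) / (2m)!.
For x^18 the coefficient is 7^18/18! = 1628413597910449/6402373705728000 = 33232930569601/130660687872000.

33232930569601/130660687872000


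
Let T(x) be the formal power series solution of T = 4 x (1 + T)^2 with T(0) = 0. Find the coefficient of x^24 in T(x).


Apply the Lagrange inversion formula: if T = 4 x * phi(T) with phi(t) = (1 + t)^2, then [x^n] T = 4^n * (1/n) [t^(n-1)] phi(t)^n = 4^n * (1/n) [t^(n-1)] (1 + t)^(2n) = 4^n * (1/n) C(2n, n-1).
Using the identity C(2n, n-1) = C(2n, n) * n / (n+1), the unscaled factor equals C(2n, n) / (n+1) = C_n, the n-th Catalan number.
For n = 24: C_24 = C(48, 24) / 25 = 32247603683100/25 = 1289904147324.
With the 4^24 = 281474976710656 factor, the coefficient is 281474976710656 * 1289904147324 = 363075739827001485944684544.

363075739827001485944684544


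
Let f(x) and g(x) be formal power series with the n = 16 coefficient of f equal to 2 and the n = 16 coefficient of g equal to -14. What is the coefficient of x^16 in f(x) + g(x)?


Addition of formal power series is termwise.
The coefficient of x^16 in f + g = 2 + -14
= -12

-12


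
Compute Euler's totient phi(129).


phi(n) counts integers in [1, n] coprime to n. Using the multiplicative formula phi(n) = n * prod_{p | n} (1 - 1/p):
129 = 3 * 43, so
phi(129) = 129 * (1 - 1/3) * (1 - 1/43) = 84.

84


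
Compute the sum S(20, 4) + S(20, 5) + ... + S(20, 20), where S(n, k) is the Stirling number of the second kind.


By definition, S(n, k) counts partitions of an n-set into exactly k nonempty blocks.
Computing row n = 20 for k = 4..20:
S(20, k): 45232115901, 749206090500, 4306078895384, 11143554045652, 15170932662679, 12011282644725, 5917584964655, 1900842429486, 411016633391, 61068660380, 6302524580, 452329200, 22350954, 741285, 15675, 190, 1
Sum = 51723577104638.

51723577104638


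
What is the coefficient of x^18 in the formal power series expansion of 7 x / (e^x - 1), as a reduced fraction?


The exponential generating function for Bernoulli numbers is
x / (e^x - 1) = sum_{k>=0} B_k x^k / k!.
So the coefficient of x^18 in 7 x / (e^x - 1) is 7 B_18 / 18!.
Computing: B_18 = 43867/798, 18! = 6402373705728000, giving
7 * 43867/798 / 6402373705728000 = 43867/729870602452992000.

43867/729870602452992000


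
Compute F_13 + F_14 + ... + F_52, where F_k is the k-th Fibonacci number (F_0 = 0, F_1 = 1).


Use the identity sum_{k=0}^{N} F_k = F_{N+2} - 1 (which follows from F_{k+2} - F_{k+1} = F_k). Then
sum_{k=13}^{52} F_k = (F_{54} - 1) - (F_{14} - 1) = F_{54} - F_{14}.
Computing: F_{54} = 86267571272, F_{14} = 377, so
Sum = 86267571272 - 377 = 86267570895.

86267570895


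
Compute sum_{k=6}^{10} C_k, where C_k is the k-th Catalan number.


C_6 through C_10: 132, 429, 1430, 4862, 16796
Sum = 132 + 429 + 1430 + 4862 + 16796
= 23649

23649


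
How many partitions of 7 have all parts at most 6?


Using the generating function (1-x)^(-1)(1-x^2)^(-1)...(1-x^6)^(-1),
the coefficient of x^7 counts these restricted partitions.
Result = 14

14


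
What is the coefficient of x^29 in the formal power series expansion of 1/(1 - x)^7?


The negative binomial / multiset identity is
1/(1 - x)^r = sum_{k>=0} C(k + r - 1, r - 1) x^k.
Here r = 7 and k = 29, so the coefficient is
C(29 + 6, 6) = C(35, 6)
= 1623160

1623160


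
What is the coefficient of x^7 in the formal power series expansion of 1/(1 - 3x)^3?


The general identity 1/(1 - c x)^r = sum_{k>=0} c^k C(k + r - 1, r - 1) x^k follows by substituting y = c x into 1/(1 - y)^r = sum_{k>=0} C(k + r - 1, r - 1) y^k.
For c = 3, r = 3, k = 7:
3^7 * C(9, 2) = 2187 * 36 = 78732.

78732


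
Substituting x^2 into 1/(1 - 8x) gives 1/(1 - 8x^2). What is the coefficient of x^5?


Since 1/(1 - 8x^2) only has even powers of x,
the coefficient of x^5 (odd) is 0.

0


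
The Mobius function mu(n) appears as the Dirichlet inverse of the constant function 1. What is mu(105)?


105 = 3 * 5 * 7 (all distinct primes).
mu(105) = (-1)^3 = -1

-1


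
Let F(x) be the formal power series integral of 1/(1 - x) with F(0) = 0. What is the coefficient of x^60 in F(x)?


1/(1 - x) = sum_{k>=0} x^k. Integrating termwise and using F(0) = 0 gives
F(x) = sum_{k>=0} x^(k+1) / (k+1) = sum_{m>=1} x^m / m = -ln(1 - x).
So the coefficient of x^60 is 1/60 = 1/60.

1/60


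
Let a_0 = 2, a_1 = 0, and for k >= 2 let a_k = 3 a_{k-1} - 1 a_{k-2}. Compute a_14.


Iterating the recurrence forward:
a_0 = 2
a_1 = 0
a_2 = 3*0 - 1*2 = -2
a_3 = 3*-2 - 1*0 = -6
a_4 = 3*-6 - 1*-2 = -16
a_5 = 3*-16 - 1*-6 = -42
a_6 = 3*-42 - 1*-16 = -110
a_7 = 3*-110 - 1*-42 = -288
a_8 = 3*-288 - 1*-110 = -754
a_9 = 3*-754 - 1*-288 = -1974
a_10 = 3*-1974 - 1*-754 = -5168
a_11 = 3*-5168 - 1*-1974 = -13530
a_12 = 3*-13530 - 1*-5168 = -35422
a_13 = 3*-35422 - 1*-13530 = -92736
a_14 = 3*-92736 - 1*-35422 = -242786
So a_14 = -242786.

-242786


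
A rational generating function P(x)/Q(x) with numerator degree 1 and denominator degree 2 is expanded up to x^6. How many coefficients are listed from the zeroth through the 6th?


Expanding up to x^6 gives the coefficients for x^0, x^1, ..., x^6.
That is 6 + 1 = 7 coefficients in total.

7


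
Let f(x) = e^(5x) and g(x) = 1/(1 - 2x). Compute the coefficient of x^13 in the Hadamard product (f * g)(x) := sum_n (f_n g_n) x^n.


Expanding: f_k = 5^k/k! (from e^(5x)) and g_k = 2^k (from 1/(1 - 2x)). So the Hadamard coefficient (f * g)_k = 5^k 2^k / k! = (10)^k / k!.
For k = 13: 10^13/13! = 10000000000000/6227020800 = 390625000/243243.

390625000/243243


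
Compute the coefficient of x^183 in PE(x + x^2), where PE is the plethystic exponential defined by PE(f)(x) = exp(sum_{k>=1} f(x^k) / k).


With f(x) = x + x^2, the exponent is sum_{k>=1} (x^k + x^(2k)) / k = -ln(1 - x) - ln(1 - x^2). Exponentiating:
PE(x + x^2) = 1 / ((1 - x)(1 - x^2)).
This is the generating function for partitions of n into parts of size 1 or 2. The number of 2's can be any j in 0..91, and the rest are 1's, so
[x^183] = floor(183/2) + 1 = 92.

92


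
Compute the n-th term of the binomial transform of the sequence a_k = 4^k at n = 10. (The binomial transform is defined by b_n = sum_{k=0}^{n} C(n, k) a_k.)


With a_k = 4^k, b_n = sum_{k=0}^{n} C(n, k) 4^k = (1 + 4)^n by the binomial theorem.
For n = 10: (1 + 4)^10 = 5^10 = 9765625.

9765625


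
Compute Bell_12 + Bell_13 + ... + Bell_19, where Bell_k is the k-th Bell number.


Recall Bell_k counts set partitions of a k-set (with Bell_0 = 1 by convention).
Bell_12 through Bell_19: 4213597, 27644437, 190899322, 1382958545, 10480142147, 82864869804, 682076806159, 5832742205057
Sum = 4213597 + 27644437 + 190899322 + 1382958545 + 10480142147 + 82864869804 + 682076806159 + 5832742205057 = 6609769739068.

6609769739068


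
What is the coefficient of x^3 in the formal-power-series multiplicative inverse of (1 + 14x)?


The inverse is 1/(1 + 14x). Apply the geometric identity 1/(1 - y) = sum_{k>=0} y^k with y = -14x:
1/(1 + 14x) = sum_{k>=0} (-14)^k x^k.
So the coefficient of x^3 is (-14)^3 = -2744.

-2744


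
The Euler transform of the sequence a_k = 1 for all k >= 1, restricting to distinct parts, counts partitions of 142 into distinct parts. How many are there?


Partitions of 142 into distinct parts can be computed via generating function.
Product (1+x)(1+x^2)(1+x^3)...
The coefficient of x^142 = 11086968

11086968


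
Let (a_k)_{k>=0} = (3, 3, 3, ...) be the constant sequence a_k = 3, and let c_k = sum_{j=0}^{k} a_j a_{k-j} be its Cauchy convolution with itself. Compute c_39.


Since a_j = 3 for all j >= 0, the convolution sum becomes
c_k = sum_{j=0}^{k} 3 * 3 = 9 * (k + 1).
Equivalently, the generating function of (a_k) is 3/(1 - x) and its square is 9/(1 - x)^2 = sum_{k>=0} 9(k + 1) x^k.
For k = 39: 9 * 40 = 360.

360


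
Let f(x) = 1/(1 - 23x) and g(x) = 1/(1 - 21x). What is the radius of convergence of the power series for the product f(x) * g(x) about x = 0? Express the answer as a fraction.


The radius of 1/(1 - 23x) is 1/23 (nearest singularity at x = 1/23), and the radius of 1/(1 - 21x) is 1/21.
The product f(x)*g(x) = 1/((1 - 23x)(1 - 21x)) has singularities at both 1/23 and 1/21, so its radius of convergence is the distance to the nearest one:
min(1/23, 1/21) = 1/23.

1/23


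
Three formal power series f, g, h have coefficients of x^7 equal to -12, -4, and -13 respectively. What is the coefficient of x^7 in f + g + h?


Series addition is componentwise:
-12 + -4 + -13
= -29

-29


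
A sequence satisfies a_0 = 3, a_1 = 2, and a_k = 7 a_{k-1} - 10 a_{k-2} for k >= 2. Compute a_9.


The characteristic equation is t^2 - 7 t + 10 = 0, with roots r_1 = 5 and r_2 = 2 (so c_1 = r_1 + r_2, c_2 = -r_1 r_2 as required).
One can use the closed form a_n = A r_1^n + B r_2^n, but direct iteration is more reliable:
a_0 = 3, a_1 = 2, a_2 = -16, a_3 = -132, a_4 = -764, a_5 = -4028, a_6 = -20556, a_7 = -103612, a_8 = -519724, a_9 = -2601948.
So a_9 = -2601948.

-2601948


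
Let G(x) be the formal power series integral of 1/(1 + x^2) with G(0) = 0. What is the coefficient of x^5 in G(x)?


1/(1 + x^2) = sum_{j>=0} (-1)^j x^(2j). Integrating termwise with G(0) = 0:
G(x) = sum_{j>=0} (-1)^j x^(2j+1) / (2j+1) = arctan(x).
Only odd powers are nonzero. For x^5 write 5 = 2*2 + 1, giving
(-1)^2 / 5 = 1/5 = 1/5.

1/5


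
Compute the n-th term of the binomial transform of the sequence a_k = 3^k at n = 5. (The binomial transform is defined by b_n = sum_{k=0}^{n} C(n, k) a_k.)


With a_k = 3^k, b_n = sum_{k=0}^{n} C(n, k) 3^k = (1 + 3)^n by the binomial theorem.
For n = 5: (1 + 3)^5 = 4^5 = 1024.

1024


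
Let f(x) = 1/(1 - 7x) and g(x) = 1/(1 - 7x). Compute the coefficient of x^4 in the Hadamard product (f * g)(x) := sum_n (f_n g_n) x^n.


f has coefficients f_k = 7^k and g has coefficients g_k = 7^k, so the Hadamard product has coefficient (f*g)_k = 7^k * 7^k = 49^k.
For k = 4: 49^4 = 5764801.

5764801


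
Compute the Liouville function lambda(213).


The Liouville function is lambda(k) = (-1)^Omega(k), where Omega(k) counts the prime factors of k with multiplicity.
Factoring: 213 = 3 * 71, so Omega(213) = 2.
lambda(213) = (-1)^2 = 1.

1
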